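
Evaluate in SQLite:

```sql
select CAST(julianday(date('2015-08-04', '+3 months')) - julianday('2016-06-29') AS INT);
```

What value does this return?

Adding +3 months to 2015-08-04 gives 2015-11-04.
26 days remain in November 2015 after the 4th (30 − 4).
Full months from December 2015 through May 2016 contribute their day counts.
Then 29 days into June 2016.
Total: 26 + 31 + 31 + 29 + 31 + 30 + 31 + 29 = 238.
The subtraction is earlier − later, so the result is −238 → -238.

-238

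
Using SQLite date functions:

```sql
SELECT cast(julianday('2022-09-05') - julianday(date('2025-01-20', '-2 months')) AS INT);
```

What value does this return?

Adding -2 months to 2025-01-20 gives 2024-11-20.
25 days remain in September 2022 after the 5th (30 − 5).
Full months from October 2022 through October 2024 contribute their day counts.
Then 20 days into November 2024.
Total: 25 + 31 + 30 + 31 + 31 + 28 + 31 + 30 + 31 + 30 + 31 + 31 + 30 + 31 + 30 + 31 + 31 + 29 + 31 + 30 + 31 + 30 + 31 + 31 + 30 + 31 + 20 = 807.
The subtraction is earlier − later, so the result is −807 → -807.

-807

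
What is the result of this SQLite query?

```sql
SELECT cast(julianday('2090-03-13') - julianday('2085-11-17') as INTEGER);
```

1577

13 days remain in November 2085 after the 17th (30 − 17).
Full months from December 2085 through February 2090 contribute their day counts.
Then 13 days into March 2090.
Total: 13 + 31 + 31 + 28 + 31 + 30 + 31 + 30 + 31 + 31 + 30 + 31 + 30 + 31 + 31 + 28 + 31 + 30 + 31 + 30 + 31 + 31 + 30 + 31 + 30 + 31 + 31 + 29 + 31 + 30 + 31 + 30 + 31 + 31 + 30 + 31 + 30 + 31 + 31 + 28 + 31 + 30 + 31 + 30 + 31 + 31 + 30 + 31 + 30 + 31 + 31 + 28 + 13 = 1577.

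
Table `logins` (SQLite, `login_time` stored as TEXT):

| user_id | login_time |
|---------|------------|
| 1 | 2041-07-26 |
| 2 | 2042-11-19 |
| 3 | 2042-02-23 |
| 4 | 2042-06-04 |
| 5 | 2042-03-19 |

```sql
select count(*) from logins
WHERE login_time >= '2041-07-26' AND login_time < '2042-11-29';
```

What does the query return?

Rows in [2041-07-26, 2042-11-29): 2041-07-26, 2042-11-19, 2042-02-23, 2042-06-04, 2042-03-19 → 5 rows.

5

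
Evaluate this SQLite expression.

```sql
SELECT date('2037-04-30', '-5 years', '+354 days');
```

Adding -5 years to 2037-04-30 gives 2032-04-30.
Applying '+354 days' to 2032-04-30: counting 354 days forward gives 2033-04-19.

2033-04-19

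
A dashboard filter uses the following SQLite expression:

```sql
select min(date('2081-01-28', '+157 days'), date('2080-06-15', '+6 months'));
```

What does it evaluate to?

2080-12-15

date('2081-01-28', '+157 days') → 2081-07-04.
date('2080-06-15', '+6 months') → 2080-12-15.
Earlier of the two is 2080-12-15.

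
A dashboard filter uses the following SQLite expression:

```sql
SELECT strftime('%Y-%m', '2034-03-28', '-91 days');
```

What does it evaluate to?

2033-12

First apply '-91 days': 2034-03-28 → 2033-12-27.
`%Y-%m` extracts the year-month: 2033-12.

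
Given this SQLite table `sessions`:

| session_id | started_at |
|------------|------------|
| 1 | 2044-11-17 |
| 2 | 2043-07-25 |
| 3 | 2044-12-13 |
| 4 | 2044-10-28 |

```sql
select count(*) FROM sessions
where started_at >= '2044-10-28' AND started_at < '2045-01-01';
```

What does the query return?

3

Rows in [2044-10-28, 2045-01-01): 2044-11-17, 2044-12-13, 2044-10-28 → 3 rows.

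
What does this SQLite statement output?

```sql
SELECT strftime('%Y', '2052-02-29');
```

2052

`%Y` extracts the 4-digit year: 2052.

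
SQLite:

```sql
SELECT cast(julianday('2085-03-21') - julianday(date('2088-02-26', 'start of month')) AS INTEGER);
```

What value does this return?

`start of month` rewinds 2088-02-26 to 2088-02-01.
10 days remain in March 2085 after the 21st (31 − 21).
Full months from April 2085 through January 2088 contribute their day counts.
Then 1 day into February 2088.
Total: 10 + 30 + 31 + 30 + 31 + 31 + 30 + 31 + 30 + 31 + 31 + 28 + 31 + 30 + 31 + 30 + 31 + 31 + 30 + 31 + 30 + 31 + 31 + 28 + 31 + 30 + 31 + 30 + 31 + 31 + 30 + 31 + 30 + 31 + 31 + 1 = 1047.
The subtraction is earlier − later, so the result is −1047 → -1047.

-1047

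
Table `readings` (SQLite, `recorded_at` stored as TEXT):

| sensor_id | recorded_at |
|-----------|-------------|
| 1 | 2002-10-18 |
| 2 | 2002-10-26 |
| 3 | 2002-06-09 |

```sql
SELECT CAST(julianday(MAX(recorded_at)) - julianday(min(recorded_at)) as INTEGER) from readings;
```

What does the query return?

139

MIN = 2002-06-09, MAX = 2002-10-26.
21 days remain in June 2002 after the 9th (30 − 9).
July 2002: 31 days.
August 2002: 31 days.
September 2002: 30 days.
Then 26 days into October 2002.
Total: 21 + 31 + 31 + 30 + 26 = 139.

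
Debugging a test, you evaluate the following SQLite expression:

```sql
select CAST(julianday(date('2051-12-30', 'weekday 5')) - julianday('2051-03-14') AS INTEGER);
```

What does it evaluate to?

`weekday 5` advances to the next Friday; 2051-12-30 is a Saturday, so it moves forward to 2052-01-05.
17 days remain in March 2051 after the 14th (31 − 14).
Full months from April 2051 through December 2051 contribute their day counts.
Then 5 days into January 2052.
Total: 17 + 30 + 31 + 30 + 31 + 31 + 30 + 31 + 30 + 31 + 5 = 297.

297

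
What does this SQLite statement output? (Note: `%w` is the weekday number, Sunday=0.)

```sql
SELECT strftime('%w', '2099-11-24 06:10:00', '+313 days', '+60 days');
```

First apply '+313 days', '+60 days': 2099-11-24 06:10:00 → 2100-12-02 06:10:00.
2100-12-02 is a Thursday; with Sunday=0 that is 4.

4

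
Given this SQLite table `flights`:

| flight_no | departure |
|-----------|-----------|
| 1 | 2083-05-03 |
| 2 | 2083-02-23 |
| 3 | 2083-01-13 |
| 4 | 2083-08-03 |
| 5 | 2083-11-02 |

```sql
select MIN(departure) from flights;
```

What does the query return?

2083-01-13

MIN over {2083-01-13, 2083-02-23, 2083-05-03, 2083-08-03, 2083-11-02}.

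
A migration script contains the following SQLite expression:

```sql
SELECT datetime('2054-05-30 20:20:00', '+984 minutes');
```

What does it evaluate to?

984 minutes = 16h 24m; +984 minutes from 2054-05-30 20:20:00 is 2054-05-31 12:44:00 (crosses midnight).

2054-05-31 12:44:00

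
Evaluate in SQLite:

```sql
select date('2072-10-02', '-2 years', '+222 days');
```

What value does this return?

2071-05-12

Adding -2 years to 2072-10-02 gives 2070-10-02.
Applying '+222 days' to 2070-10-02: counting 222 days forward gives 2071-05-12.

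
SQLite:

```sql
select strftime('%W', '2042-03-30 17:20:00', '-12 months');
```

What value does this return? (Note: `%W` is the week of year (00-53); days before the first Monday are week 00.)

First apply '-12 months': 2042-03-30 17:20:00 → 2041-03-30 17:20:00.
2041-03-30 is a Saturday. SQLite's %W counts Mondays since the year started; the result is 12.

12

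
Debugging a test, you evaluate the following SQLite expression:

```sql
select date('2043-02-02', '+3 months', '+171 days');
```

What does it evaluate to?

Adding +3 months to 2043-02-02 gives 2043-05-02.
Applying '+171 days' to 2043-05-02: counting 171 days forward gives 2043-10-20.

2043-10-20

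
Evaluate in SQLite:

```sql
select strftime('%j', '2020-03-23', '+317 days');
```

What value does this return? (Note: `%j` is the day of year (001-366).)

034

First apply '+317 days': 2020-03-23 → 2021-02-03.
Day-of-year for 2021-02-03: days since 2021-01-01 inclusive = 34, zero-padded to 034.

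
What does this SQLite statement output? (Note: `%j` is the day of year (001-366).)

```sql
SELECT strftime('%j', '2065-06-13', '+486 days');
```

First apply '+486 days': 2065-06-13 → 2066-10-12.
Day-of-year for 2066-10-12: days since 2066-01-01 inclusive = 285, zero-padded to 285.

285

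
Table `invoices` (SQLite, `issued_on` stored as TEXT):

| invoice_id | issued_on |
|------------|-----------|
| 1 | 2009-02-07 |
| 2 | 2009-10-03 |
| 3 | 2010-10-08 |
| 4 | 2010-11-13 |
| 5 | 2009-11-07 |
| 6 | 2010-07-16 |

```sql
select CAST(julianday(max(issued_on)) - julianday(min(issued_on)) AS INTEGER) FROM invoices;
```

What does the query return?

644

MIN = 2009-02-07, MAX = 2010-11-13.
21 days remain in February 2009 after the 7th (28 − 7).
Full months from March 2009 through October 2010 contribute their day counts.
Then 13 days into November 2010.
Total: 21 + 31 + 30 + 31 + 30 + 31 + 31 + 30 + 31 + 30 + 31 + 31 + 28 + 31 + 30 + 31 + 30 + 31 + 31 + 30 + 31 + 13 = 644.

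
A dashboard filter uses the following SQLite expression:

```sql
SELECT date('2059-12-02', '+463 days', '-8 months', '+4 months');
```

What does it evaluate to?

2060-11-09

Applying '+463 days' to 2059-12-02: counting 463 days forward gives 2061-03-09.
Adding -8 months to 2061-03-09 gives 2060-07-09.
Adding +4 months to 2060-07-09 gives 2060-11-09.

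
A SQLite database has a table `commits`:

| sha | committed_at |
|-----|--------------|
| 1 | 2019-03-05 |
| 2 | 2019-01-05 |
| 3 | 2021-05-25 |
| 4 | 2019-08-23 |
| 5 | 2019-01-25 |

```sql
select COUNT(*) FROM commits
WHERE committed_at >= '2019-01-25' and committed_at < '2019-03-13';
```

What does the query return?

Rows in [2019-01-25, 2019-03-13): 2019-03-05, 2019-01-25 → 2 rows.

2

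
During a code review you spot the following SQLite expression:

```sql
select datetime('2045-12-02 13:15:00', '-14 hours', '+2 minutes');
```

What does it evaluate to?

2045-12-01 23:17:00

-14 hours from 2045-12-02 13:15:00 is 2045-12-01 23:15:00 (crosses midnight).
+2 minutes from 2045-12-01 23:15:00 is 2045-12-01 23:17:00.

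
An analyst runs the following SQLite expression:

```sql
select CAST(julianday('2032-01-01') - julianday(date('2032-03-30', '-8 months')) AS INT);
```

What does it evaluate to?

155

Adding -8 months to 2032-03-30 gives 2031-07-30.
1 day remains in July 2031 after the 30th (31 − 30).
August 2031: 31 days.
September 2031: 30 days.
October 2031: 31 days.
November 2031: 30 days.
December 2031: 31 days.
Then 1 day into January 2032.
Total: 1 + 31 + 30 + 31 + 30 + 31 + 1 = 155.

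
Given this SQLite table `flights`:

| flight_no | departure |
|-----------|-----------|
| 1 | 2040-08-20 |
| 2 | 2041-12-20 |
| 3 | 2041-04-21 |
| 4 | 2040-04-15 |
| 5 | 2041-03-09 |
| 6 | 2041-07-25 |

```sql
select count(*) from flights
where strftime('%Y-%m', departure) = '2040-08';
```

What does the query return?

Rows with year-month 2040-08: 2040-08-20 → 1.

1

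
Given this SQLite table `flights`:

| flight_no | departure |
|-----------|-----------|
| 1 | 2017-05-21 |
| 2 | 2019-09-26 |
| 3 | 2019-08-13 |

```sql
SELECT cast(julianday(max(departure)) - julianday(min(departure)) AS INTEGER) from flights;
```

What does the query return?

MIN = 2017-05-21, MAX = 2019-09-26.
10 days remain in May 2017 after the 21st (31 − 21).
Full months from June 2017 through August 2019 contribute their day counts.
Then 26 days into September 2019.
Total: 10 + 30 + 31 + 31 + 30 + 31 + 30 + 31 + 31 + 28 + 31 + 30 + 31 + 30 + 31 + 31 + 30 + 31 + 30 + 31 + 31 + 28 + 31 + 30 + 31 + 30 + 31 + 31 + 26 = 858.

858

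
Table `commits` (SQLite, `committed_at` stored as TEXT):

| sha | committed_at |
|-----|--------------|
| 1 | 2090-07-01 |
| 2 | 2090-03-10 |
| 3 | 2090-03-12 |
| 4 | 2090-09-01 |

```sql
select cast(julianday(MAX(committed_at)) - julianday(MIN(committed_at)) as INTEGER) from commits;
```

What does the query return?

175

MIN = 2090-03-10, MAX = 2090-09-01.
21 days remain in March 2090 after the 10th (31 − 10).
April 2090: 30 days.
May 2090: 31 days.
June 2090: 30 days.
July 2090: 31 days.
August 2090: 31 days.
Then 1 day into September 2090.
Total: 21 + 30 + 31 + 30 + 31 + 31 + 1 = 175.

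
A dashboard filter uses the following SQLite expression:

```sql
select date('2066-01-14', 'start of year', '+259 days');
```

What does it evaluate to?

`start of year` rewinds 2066-01-14 to 2066-01-01.
Applying '+259 days' to 2066-01-01: counting 259 days forward gives 2066-09-17.

2066-09-17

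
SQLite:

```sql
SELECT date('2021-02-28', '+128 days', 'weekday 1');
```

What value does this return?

Applying '+128 days' to 2021-02-28: counting 128 days forward gives 2021-07-06.
`weekday 1` advances to the next Monday; 2021-07-06 is a Tuesday, so it moves forward to 2021-07-12.

2021-07-12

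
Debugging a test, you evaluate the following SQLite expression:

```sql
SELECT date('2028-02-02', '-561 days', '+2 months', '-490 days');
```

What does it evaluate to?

Applying '-561 days' to 2028-02-02: counting 561 days back gives 2026-07-21.
Adding +2 months to 2026-07-21 gives 2026-09-21.
Applying '-490 days' to 2026-09-21: counting 490 days back gives 2025-05-19.

2025-05-19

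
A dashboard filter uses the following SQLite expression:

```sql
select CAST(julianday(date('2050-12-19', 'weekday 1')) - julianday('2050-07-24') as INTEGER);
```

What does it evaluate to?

`weekday 1` advances to the next Monday; 2050-12-19 is already a Monday, so it stays at 2050-12-19.
7 days remain in July 2050 after the 24th (31 − 24).
August 2050: 31 days.
September 2050: 30 days.
October 2050: 31 days.
November 2050: 30 days.
Then 19 days into December 2050.
Total: 7 + 31 + 30 + 31 + 30 + 19 = 148.

148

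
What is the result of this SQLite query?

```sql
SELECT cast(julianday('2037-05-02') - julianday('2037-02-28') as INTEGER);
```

0 days remain in February 2037 after the 28th (28 − 28).
March 2037: 31 days.
April 2037: 30 days.
Then 2 days into May 2037.
Total: 0 + 31 + 30 + 2 = 63.

63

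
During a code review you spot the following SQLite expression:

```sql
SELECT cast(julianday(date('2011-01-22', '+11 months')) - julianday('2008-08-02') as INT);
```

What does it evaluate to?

1237

Adding +11 months to 2011-01-22 gives 2011-12-22.
29 days remain in August 2008 after the 2nd (31 − 2).
Full months from September 2008 through November 2011 contribute their day counts.
Then 22 days into December 2011.
Total: 29 + 30 + 31 + 30 + 31 + 31 + 28 + 31 + 30 + 31 + 30 + 31 + 31 + 30 + 31 + 30 + 31 + 31 + 28 + 31 + 30 + 31 + 30 + 31 + 31 + 30 + 31 + 30 + 31 + 31 + 28 + 31 + 30 + 31 + 30 + 31 + 31 + 30 + 31 + 30 + 22 = 1237.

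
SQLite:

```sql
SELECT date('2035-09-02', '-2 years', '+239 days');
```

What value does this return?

Adding -2 years to 2035-09-02 gives 2033-09-02.
Applying '+239 days' to 2033-09-02: counting 239 days forward gives 2034-04-29.

2034-04-29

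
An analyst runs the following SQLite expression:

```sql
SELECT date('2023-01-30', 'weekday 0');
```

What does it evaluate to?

2023-02-05

`weekday 0` advances to the next Sunday; 2023-01-30 is a Monday, so it moves forward to 2023-02-05.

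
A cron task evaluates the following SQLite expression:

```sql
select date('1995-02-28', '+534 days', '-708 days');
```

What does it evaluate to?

1994-09-07

Applying '+534 days' to 1995-02-28: counting 534 days forward gives 1996-08-15.
Applying '-708 days' to 1996-08-15: counting 708 days back gives 1994-09-07.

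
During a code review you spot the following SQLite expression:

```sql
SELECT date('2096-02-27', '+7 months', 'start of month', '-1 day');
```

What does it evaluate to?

2096-08-31

Adding +7 months to 2096-02-27 gives 2096-09-27.
`start of month` rewinds 2096-09-27 to 2096-09-01.
Going back 1 day from 2096-09-01 reaches 2096-08-31 (last day of August, 31 days).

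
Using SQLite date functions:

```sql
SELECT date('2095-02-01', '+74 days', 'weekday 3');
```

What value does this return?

Applying '+74 days' to 2095-02-01: counting 74 days forward gives 2095-04-16.
`weekday 3` advances to the next Wednesday; 2095-04-16 is a Saturday, so it moves forward to 2095-04-20.

2095-04-20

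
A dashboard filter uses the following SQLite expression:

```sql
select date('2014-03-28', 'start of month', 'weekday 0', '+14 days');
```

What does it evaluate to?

`start of month` rewinds 2014-03-28 to 2014-03-01.
`weekday 0` advances to the next Sunday; 2014-03-01 is a Saturday, so it moves forward to 2014-03-02.
Advancing 14 more days within March lands on 2014-03-16.

2014-03-16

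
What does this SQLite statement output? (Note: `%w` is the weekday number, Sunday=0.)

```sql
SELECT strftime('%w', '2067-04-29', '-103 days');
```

First apply '-103 days': 2067-04-29 → 2067-01-16.
2067-01-16 is a Sunday; with Sunday=0 that is 0.

0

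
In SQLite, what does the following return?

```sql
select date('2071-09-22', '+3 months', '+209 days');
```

2072-07-18

Adding +3 months to 2071-09-22 gives 2071-12-22.
Applying '+209 days' to 2071-12-22: counting 209 days forward gives 2072-07-18.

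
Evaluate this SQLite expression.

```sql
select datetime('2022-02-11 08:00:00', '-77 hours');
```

2022-02-08 03:00:00

-77 hours from 2022-02-11 08:00:00 is 2022-02-08 03:00:00 (crosses midnight).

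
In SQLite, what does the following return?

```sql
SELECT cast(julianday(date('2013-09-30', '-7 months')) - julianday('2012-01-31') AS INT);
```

396

Adding -7 months to 2013-09-30 targets 2013-02-30. February 2013 has only 28 days, so SQLite normalizes the 2-day overflow forward to 2013-03-02.
0 days remain in January 2012 after the 31st (31 − 31).
Full months from February 2012 through February 2013 contribute their day counts.
Then 2 days into March 2013.
Total: 0 + 29 + 31 + 30 + 31 + 30 + 31 + 31 + 30 + 31 + 30 + 31 + 31 + 28 + 2 = 396.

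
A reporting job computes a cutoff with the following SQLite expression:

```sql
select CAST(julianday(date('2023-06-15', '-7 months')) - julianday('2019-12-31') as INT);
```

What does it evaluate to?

1050

Adding -7 months to 2023-06-15 gives 2022-11-15.
0 days remain in December 2019 after the 31st (31 − 31).
Full months from January 2020 through October 2022 contribute their day counts.
Then 15 days into November 2022.
Total: 0 + 31 + 29 + 31 + 30 + 31 + 30 + 31 + 31 + 30 + 31 + 30 + 31 + 31 + 28 + 31 + 30 + 31 + 30 + 31 + 31 + 30 + 31 + 30 + 31 + 31 + 28 + 31 + 30 + 31 + 30 + 31 + 31 + 30 + 31 + 15 = 1050.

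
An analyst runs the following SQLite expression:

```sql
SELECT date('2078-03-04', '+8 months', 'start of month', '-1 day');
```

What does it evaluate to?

Adding +8 months to 2078-03-04 gives 2078-11-04.
`start of month` rewinds 2078-11-04 to 2078-11-01.
Going back 1 day from 2078-11-01 reaches 2078-10-31 (last day of October, 31 days).

2078-10-31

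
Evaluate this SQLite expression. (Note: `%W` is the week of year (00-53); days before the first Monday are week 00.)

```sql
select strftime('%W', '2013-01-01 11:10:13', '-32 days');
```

First apply '-32 days': 2013-01-01 11:10:13 → 2012-11-30 11:10:13.
2012-11-30 is a Friday. SQLite's %W counts Mondays since the year started; the result is 48.

48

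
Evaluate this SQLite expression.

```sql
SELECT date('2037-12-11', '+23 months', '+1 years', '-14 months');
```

Adding +23 months to 2037-12-11 gives 2039-11-11.
Adding +1 year to 2039-11-11 gives 2040-11-11.
Adding -14 months to 2040-11-11 gives 2039-09-11.

2039-09-11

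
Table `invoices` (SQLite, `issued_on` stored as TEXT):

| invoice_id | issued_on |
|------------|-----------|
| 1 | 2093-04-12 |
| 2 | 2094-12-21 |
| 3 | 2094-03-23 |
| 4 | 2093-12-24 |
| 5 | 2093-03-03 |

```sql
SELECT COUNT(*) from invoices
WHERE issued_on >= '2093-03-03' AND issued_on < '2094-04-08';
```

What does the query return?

Rows in [2093-03-03, 2094-04-08): 2093-04-12, 2094-03-23, 2093-12-24, 2093-03-03 → 4 rows.

4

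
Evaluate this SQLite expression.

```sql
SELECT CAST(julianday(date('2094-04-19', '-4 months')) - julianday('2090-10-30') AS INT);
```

1146

Adding -4 months to 2094-04-19 gives 2093-12-19.
1 day remains in October 2090 after the 30th (31 − 30).
Full months from November 2090 through November 2093 contribute their day counts.
Then 19 days into December 2093.
Total: 1 + 30 + 31 + 31 + 28 + 31 + 30 + 31 + 30 + 31 + 31 + 30 + 31 + 30 + 31 + 31 + 29 + 31 + 30 + 31 + 30 + 31 + 31 + 30 + 31 + 30 + 31 + 31 + 28 + 31 + 30 + 31 + 30 + 31 + 31 + 30 + 31 + 30 + 19 = 1146.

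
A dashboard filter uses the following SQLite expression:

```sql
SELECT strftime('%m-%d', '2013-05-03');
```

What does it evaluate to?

05-03

`%m-%d` extracts the month-day: 05-03.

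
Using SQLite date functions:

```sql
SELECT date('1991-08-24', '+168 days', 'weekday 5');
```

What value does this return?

1992-02-14

Applying '+168 days' to 1991-08-24: counting 168 days forward gives 1992-02-08.
`weekday 5` advances to the next Friday; 1992-02-08 is a Saturday, so it moves forward to 1992-02-14.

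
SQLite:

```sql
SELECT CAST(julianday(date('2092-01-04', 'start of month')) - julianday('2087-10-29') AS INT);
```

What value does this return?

`start of month` rewinds 2092-01-04 to 2092-01-01.
2 days remain in October 2087 after the 29th (31 − 29).
Full months from November 2087 through December 2091 contribute their day counts.
Then 1 day into January 2092.
Total: 2 + 30 + 31 + 31 + 29 + 31 + 30 + 31 + 30 + 31 + 31 + 30 + 31 + 30 + 31 + 31 + 28 + 31 + 30 + 31 + 30 + 31 + 31 + 30 + 31 + 30 + 31 + 31 + 28 + 31 + 30 + 31 + 30 + 31 + 31 + 30 + 31 + 30 + 31 + 31 + 28 + 31 + 30 + 31 + 30 + 31 + 31 + 30 + 31 + 30 + 31 + 1 = 1525.

1525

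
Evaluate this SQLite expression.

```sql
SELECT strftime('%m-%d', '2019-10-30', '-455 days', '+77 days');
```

10-17

First apply '-455 days', '+77 days': 2019-10-30 → 2018-10-17.
`%m-%d` extracts the month-day: 10-17.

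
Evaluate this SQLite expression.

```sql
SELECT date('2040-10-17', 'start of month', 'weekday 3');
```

2040-10-03

`start of month` rewinds 2040-10-17 to 2040-10-01.
`weekday 3` advances to the next Wednesday; 2040-10-01 is a Monday, so it moves forward to 2040-10-03.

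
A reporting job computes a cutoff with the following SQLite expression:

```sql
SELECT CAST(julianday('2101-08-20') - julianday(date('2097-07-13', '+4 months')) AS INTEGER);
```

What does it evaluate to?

1375

Adding +4 months to 2097-07-13 gives 2097-11-13.
17 days remain in November 2097 after the 13th (30 − 13).
Full months from December 2097 through July 2101 contribute their day counts.
Then 20 days into August 2101.
Total: 17 + 31 + 31 + 28 + 31 + 30 + 31 + 30 + 31 + 31 + 30 + 31 + 30 + 31 + 31 + 28 + 31 + 30 + 31 + 30 + 31 + 31 + 30 + 31 + 30 + 31 + 31 + 28 + 31 + 30 + 31 + 30 + 31 + 31 + 30 + 31 + 30 + 31 + 31 + 28 + 31 + 30 + 31 + 30 + 31 + 20 = 1375.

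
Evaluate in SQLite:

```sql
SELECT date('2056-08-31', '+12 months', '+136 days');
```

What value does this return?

2058-01-14

Adding +12 months to 2056-08-31 gives 2057-08-31.
Applying '+136 days' to 2057-08-31: counting 136 days forward gives 2058-01-14.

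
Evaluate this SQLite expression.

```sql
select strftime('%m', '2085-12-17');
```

`%m` extracts the 2-digit month (01-12): 12.

12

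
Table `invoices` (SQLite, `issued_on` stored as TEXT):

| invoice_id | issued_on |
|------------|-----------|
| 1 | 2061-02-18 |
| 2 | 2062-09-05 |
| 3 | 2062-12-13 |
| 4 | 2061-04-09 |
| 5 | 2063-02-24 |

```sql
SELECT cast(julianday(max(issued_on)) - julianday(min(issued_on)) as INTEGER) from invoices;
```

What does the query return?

MIN = 2061-02-18, MAX = 2063-02-24.
10 days remain in February 2061 after the 18th (28 − 18).
Full months from March 2061 through January 2063 contribute their day counts.
Then 24 days into February 2063.
Total: 10 + 31 + 30 + 31 + 30 + 31 + 31 + 30 + 31 + 30 + 31 + 31 + 28 + 31 + 30 + 31 + 30 + 31 + 31 + 30 + 31 + 30 + 31 + 31 + 24 = 736.

736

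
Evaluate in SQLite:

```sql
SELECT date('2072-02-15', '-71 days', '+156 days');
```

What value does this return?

2072-05-10

Applying '-71 days' to 2072-02-15: counting 71 days back gives 2071-12-06.
Applying '+156 days' to 2071-12-06: counting 156 days forward gives 2072-05-10.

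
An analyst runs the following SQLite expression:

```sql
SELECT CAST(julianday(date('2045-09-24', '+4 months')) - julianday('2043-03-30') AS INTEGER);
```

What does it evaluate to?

1031

Adding +4 months to 2045-09-24 gives 2046-01-24.
1 day remains in March 2043 after the 30th (31 − 30).
Full months from April 2043 through December 2045 contribute their day counts.
Then 24 days into January 2046.
Total: 1 + 30 + 31 + 30 + 31 + 31 + 30 + 31 + 30 + 31 + 31 + 29 + 31 + 30 + 31 + 30 + 31 + 31 + 30 + 31 + 30 + 31 + 31 + 28 + 31 + 30 + 31 + 30 + 31 + 31 + 30 + 31 + 30 + 31 + 24 = 1031.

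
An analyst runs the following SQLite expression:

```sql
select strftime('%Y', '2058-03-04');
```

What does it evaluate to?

`%Y` extracts the 4-digit year: 2058.

2058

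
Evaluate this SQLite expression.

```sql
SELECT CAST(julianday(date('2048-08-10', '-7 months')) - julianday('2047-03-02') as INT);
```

314

Adding -7 months to 2048-08-10 gives 2048-01-10.
29 days remain in March 2047 after the 2nd (31 − 2).
Full months from April 2047 through December 2047 contribute their day counts.
Then 10 days into January 2048.
Total: 29 + 30 + 31 + 30 + 31 + 31 + 30 + 31 + 30 + 31 + 10 = 314.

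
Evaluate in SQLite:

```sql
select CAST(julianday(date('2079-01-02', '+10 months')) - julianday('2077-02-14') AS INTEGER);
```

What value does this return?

Adding +10 months to 2079-01-02 gives 2079-11-02.
14 days remain in February 2077 after the 14th (28 − 14).
Full months from March 2077 through October 2079 contribute their day counts.
Then 2 days into November 2079.
Total: 14 + 31 + 30 + 31 + 30 + 31 + 31 + 30 + 31 + 30 + 31 + 31 + 28 + 31 + 30 + 31 + 30 + 31 + 31 + 30 + 31 + 30 + 31 + 31 + 28 + 31 + 30 + 31 + 30 + 31 + 31 + 30 + 31 + 2 = 991.

991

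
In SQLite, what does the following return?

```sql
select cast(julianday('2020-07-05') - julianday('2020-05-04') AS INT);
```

62

27 days remain in May 2020 after the 4th (31 − 4).
June 2020: 30 days.
Then 5 days into July 2020.
Total: 27 + 30 + 5 = 62.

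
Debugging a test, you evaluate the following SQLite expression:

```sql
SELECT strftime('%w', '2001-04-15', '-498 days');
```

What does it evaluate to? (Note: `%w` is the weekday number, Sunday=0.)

6

First apply '-498 days': 2001-04-15 → 1999-12-04.
1999-12-04 is a Saturday; with Sunday=0 that is 6.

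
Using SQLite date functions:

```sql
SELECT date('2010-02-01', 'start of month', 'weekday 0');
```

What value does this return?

`start of month` rewinds 2010-02-01 to 2010-02-01.
`weekday 0` advances to the next Sunday; 2010-02-01 is a Monday, so it moves forward to 2010-02-07.

2010-02-07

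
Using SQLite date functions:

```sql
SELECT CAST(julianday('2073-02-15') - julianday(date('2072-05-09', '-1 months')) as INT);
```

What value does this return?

312

Adding -1 month to 2072-05-09 gives 2072-04-09.
21 days remain in April 2072 after the 9th (30 − 9).
Full months from May 2072 through January 2073 contribute their day counts.
Then 15 days into February 2073.
Total: 21 + 31 + 30 + 31 + 31 + 30 + 31 + 30 + 31 + 31 + 15 = 312.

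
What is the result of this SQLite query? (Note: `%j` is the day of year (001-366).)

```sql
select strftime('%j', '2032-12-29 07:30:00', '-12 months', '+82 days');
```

First apply '-12 months', '+82 days': 2032-12-29 07:30:00 → 2032-03-20 07:30:00.
Day-of-year for 2032-03-20: days since 2032-01-01 inclusive = 80, zero-padded to 080.

080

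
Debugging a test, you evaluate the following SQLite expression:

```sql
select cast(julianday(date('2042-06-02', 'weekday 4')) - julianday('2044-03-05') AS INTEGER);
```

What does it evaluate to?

-639

`weekday 4` advances to the next Thursday; 2042-06-02 is a Monday, so it moves forward to 2042-06-05.
25 days remain in June 2042 after the 5th (30 − 5).
Full months from July 2042 through February 2044 contribute their day counts.
Then 5 days into March 2044.
Total: 25 + 31 + 31 + 30 + 31 + 30 + 31 + 31 + 28 + 31 + 30 + 31 + 30 + 31 + 31 + 30 + 31 + 30 + 31 + 31 + 29 + 5 = 639.
The subtraction is earlier − later, so the result is −639 → -639.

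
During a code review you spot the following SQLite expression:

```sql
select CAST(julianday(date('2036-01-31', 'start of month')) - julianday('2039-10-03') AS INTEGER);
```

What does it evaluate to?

`start of month` rewinds 2036-01-31 to 2036-01-01.
30 days remain in January 2036 after the 1st (31 − 1).
Full months from February 2036 through September 2039 contribute their day counts.
Then 3 days into October 2039.
Total: 30 + 29 + 31 + 30 + 31 + 30 + 31 + 31 + 30 + 31 + 30 + 31 + 31 + 28 + 31 + 30 + 31 + 30 + 31 + 31 + 30 + 31 + 30 + 31 + 31 + 28 + 31 + 30 + 31 + 30 + 31 + 31 + 30 + 31 + 30 + 31 + 31 + 28 + 31 + 30 + 31 + 30 + 31 + 31 + 30 + 3 = 1371.
The subtraction is earlier − later, so the result is −1371 → -1371.

-1371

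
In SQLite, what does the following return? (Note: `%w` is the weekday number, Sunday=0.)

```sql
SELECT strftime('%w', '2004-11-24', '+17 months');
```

1

First apply '+17 months': 2004-11-24 → 2006-04-24.
2006-04-24 is a Monday; with Sunday=0 that is 1.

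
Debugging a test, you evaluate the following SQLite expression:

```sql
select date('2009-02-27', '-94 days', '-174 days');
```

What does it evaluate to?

2008-06-04

Applying '-94 days' to 2009-02-27: counting 94 days back gives 2008-11-25.
Applying '-174 days' to 2008-11-25: counting 174 days back gives 2008-06-04.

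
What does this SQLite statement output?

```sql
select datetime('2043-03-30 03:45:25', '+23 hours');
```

2043-03-31 02:45:25

+23 hours from 2043-03-30 03:45:25 is 2043-03-31 02:45:25 (crosses midnight).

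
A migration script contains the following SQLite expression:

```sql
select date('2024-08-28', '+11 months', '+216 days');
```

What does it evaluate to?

2026-03-01

Adding +11 months to 2024-08-28 gives 2025-07-28.
Applying '+216 days' to 2025-07-28: counting 216 days forward gives 2026-03-01.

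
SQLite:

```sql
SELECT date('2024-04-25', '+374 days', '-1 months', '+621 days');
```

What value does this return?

2026-12-16

Applying '+374 days' to 2024-04-25: counting 374 days forward gives 2025-05-04.
Adding -1 month to 2025-05-04 gives 2025-04-04.
Applying '+621 days' to 2025-04-04: counting 621 days forward gives 2026-12-16.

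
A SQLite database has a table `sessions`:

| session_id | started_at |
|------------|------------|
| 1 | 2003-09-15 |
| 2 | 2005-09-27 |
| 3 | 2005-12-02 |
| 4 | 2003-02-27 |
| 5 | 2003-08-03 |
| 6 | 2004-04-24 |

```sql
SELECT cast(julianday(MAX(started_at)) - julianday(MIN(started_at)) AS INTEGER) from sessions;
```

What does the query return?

1009

MIN = 2003-02-27, MAX = 2005-12-02.
1 day remains in February 2003 after the 27th (28 − 27).
Full months from March 2003 through November 2005 contribute their day counts.
Then 2 days into December 2005.
Total: 1 + 31 + 30 + 31 + 30 + 31 + 31 + 30 + 31 + 30 + 31 + 31 + 29 + 31 + 30 + 31 + 30 + 31 + 31 + 30 + 31 + 30 + 31 + 31 + 28 + 31 + 30 + 31 + 30 + 31 + 31 + 30 + 31 + 30 + 2 = 1009.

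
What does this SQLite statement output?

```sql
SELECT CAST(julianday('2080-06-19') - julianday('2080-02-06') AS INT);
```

23 days remain in February 2080 after the 6th (29 − 6).
March 2080: 31 days.
April 2080: 30 days.
May 2080: 31 days.
Then 19 days into June 2080.
Total: 23 + 31 + 30 + 31 + 19 = 134.

134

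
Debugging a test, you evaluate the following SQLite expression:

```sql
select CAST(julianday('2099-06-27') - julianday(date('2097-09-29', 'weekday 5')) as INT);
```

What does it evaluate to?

`weekday 5` advances to the next Friday; 2097-09-29 is a Sunday, so it moves forward to 2097-10-04.
27 days remain in October 2097 after the 4th (31 − 4).
Full months from November 2097 through May 2099 contribute their day counts.
Then 27 days into June 2099.
Total: 27 + 30 + 31 + 31 + 28 + 31 + 30 + 31 + 30 + 31 + 31 + 30 + 31 + 30 + 31 + 31 + 28 + 31 + 30 + 31 + 27 = 631.

631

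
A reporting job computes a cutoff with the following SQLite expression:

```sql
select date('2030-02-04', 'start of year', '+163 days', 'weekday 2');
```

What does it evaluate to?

2030-06-18

`start of year` rewinds 2030-02-04 to 2030-01-01.
Applying '+163 days' to 2030-01-01: counting 163 days forward gives 2030-06-13.
`weekday 2` advances to the next Tuesday; 2030-06-13 is a Thursday, so it moves forward to 2030-06-18.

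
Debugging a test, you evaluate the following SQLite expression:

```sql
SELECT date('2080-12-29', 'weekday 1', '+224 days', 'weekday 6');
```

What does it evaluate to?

2081-08-16

`weekday 1` advances to the next Monday; 2080-12-29 is a Sunday, so it moves forward to 2080-12-30.
Applying '+224 days' to 2080-12-30: counting 224 days forward gives 2081-08-11.
`weekday 6` advances to the next Saturday; 2081-08-11 is a Monday, so it moves forward to 2081-08-16.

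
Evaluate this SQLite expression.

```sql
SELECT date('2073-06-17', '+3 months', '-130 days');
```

2073-05-10

Adding +3 months to 2073-06-17 gives 2073-09-17.
Applying '-130 days' to 2073-09-17: counting 130 days back gives 2073-05-10.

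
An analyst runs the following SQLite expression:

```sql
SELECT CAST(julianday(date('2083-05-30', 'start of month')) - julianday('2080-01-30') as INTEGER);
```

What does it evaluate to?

`start of month` rewinds 2083-05-30 to 2083-05-01.
1 day remains in January 2080 after the 30th (31 − 30).
Full months from February 2080 through April 2083 contribute their day counts.
Then 1 day into May 2083.
Total: 1 + 29 + 31 + 30 + 31 + 30 + 31 + 31 + 30 + 31 + 30 + 31 + 31 + 28 + 31 + 30 + 31 + 30 + 31 + 31 + 30 + 31 + 30 + 31 + 31 + 28 + 31 + 30 + 31 + 30 + 31 + 31 + 30 + 31 + 30 + 31 + 31 + 28 + 31 + 30 + 1 = 1187.

1187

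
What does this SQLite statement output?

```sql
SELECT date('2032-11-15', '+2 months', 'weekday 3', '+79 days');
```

2033-04-08

Adding +2 months to 2032-11-15 gives 2033-01-15.
`weekday 3` advances to the next Wednesday; 2033-01-15 is a Saturday, so it moves forward to 2033-01-19.
Applying '+79 days' to 2033-01-19: counting 79 days forward gives 2033-04-08.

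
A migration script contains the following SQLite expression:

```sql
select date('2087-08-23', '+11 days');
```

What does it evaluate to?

August 2087 has 31 days; 8 remain after the 23rd, so 9 days reach 2087-09-01.
Advancing 2 more days within September lands on 2087-09-03.

2087-09-03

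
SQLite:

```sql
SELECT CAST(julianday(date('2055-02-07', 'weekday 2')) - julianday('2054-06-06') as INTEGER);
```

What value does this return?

248

`weekday 2` advances to the next Tuesday; 2055-02-07 is a Sunday, so it moves forward to 2055-02-09.
24 days remain in June 2054 after the 6th (30 − 6).
Full months from July 2054 through January 2055 contribute their day counts.
Then 9 days into February 2055.
Total: 24 + 31 + 31 + 30 + 31 + 30 + 31 + 31 + 9 = 248.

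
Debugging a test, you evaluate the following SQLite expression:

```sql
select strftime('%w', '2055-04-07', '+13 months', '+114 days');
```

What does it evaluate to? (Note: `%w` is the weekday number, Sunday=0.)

2

First apply '+13 months', '+114 days': 2055-04-07 → 2056-08-29.
2056-08-29 is a Tuesday; with Sunday=0 that is 2.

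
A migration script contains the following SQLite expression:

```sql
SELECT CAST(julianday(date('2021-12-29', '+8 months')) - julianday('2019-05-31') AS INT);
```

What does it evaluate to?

1186

Adding +8 months to 2021-12-29 gives 2022-08-29.
0 days remain in May 2019 after the 31st (31 − 31).
Full months from June 2019 through July 2022 contribute their day counts.
Then 29 days into August 2022.
Total: 0 + 30 + 31 + 31 + 30 + 31 + 30 + 31 + 31 + 29 + 31 + 30 + 31 + 30 + 31 + 31 + 30 + 31 + 30 + 31 + 31 + 28 + 31 + 30 + 31 + 30 + 31 + 31 + 30 + 31 + 30 + 31 + 31 + 28 + 31 + 30 + 31 + 30 + 31 + 29 = 1186.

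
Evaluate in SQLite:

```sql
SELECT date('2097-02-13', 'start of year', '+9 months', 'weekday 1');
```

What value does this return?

2097-10-07

`start of year` rewinds 2097-02-13 to 2097-01-01.
Adding +9 months to 2097-01-01 gives 2097-10-01.
`weekday 1` advances to the next Monday; 2097-10-01 is a Tuesday, so it moves forward to 2097-10-07.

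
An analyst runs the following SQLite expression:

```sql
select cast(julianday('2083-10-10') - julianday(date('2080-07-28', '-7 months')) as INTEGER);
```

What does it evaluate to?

1382

Adding -7 months to 2080-07-28 gives 2079-12-28.
3 days remain in December 2079 after the 28th (31 − 28).
Full months from January 2080 through September 2083 contribute their day counts.
Then 10 days into October 2083.
Total: 3 + 31 + 29 + 31 + 30 + 31 + 30 + 31 + 31 + 30 + 31 + 30 + 31 + 31 + 28 + 31 + 30 + 31 + 30 + 31 + 31 + 30 + 31 + 30 + 31 + 31 + 28 + 31 + 30 + 31 + 30 + 31 + 31 + 30 + 31 + 30 + 31 + 31 + 28 + 31 + 30 + 31 + 30 + 31 + 31 + 30 + 10 = 1382.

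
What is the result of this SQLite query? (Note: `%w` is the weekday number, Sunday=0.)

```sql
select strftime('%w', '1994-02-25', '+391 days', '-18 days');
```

0

First apply '+391 days', '-18 days': 1994-02-25 → 1995-03-05.
1995-03-05 is a Sunday; with Sunday=0 that is 0.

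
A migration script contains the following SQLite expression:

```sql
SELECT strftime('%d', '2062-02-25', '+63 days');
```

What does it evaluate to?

29

First apply '+63 days': 2062-02-25 → 2062-04-29.
`%d` extracts the 2-digit day of month: 29.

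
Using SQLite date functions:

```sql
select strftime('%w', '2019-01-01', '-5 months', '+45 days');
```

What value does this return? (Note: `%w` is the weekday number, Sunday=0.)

6

First apply '-5 months', '+45 days': 2019-01-01 → 2018-09-15.
2018-09-15 is a Saturday; with Sunday=0 that is 6.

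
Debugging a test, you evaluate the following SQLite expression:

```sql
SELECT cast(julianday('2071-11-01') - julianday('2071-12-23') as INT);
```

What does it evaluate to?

29 days remain in November 2071 after the 1st (30 − 1).
Then 23 days into December 2071.
Total: 29 + 23 = 52.
The subtraction is earlier − later, so the result is −52 → -52.

-52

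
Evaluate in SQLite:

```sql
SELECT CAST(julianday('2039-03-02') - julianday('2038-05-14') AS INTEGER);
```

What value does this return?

17 days remain in May 2038 after the 14th (31 − 14).
Full months from June 2038 through February 2039 contribute their day counts.
Then 2 days into March 2039.
Total: 17 + 30 + 31 + 31 + 30 + 31 + 30 + 31 + 31 + 28 + 2 = 292.

292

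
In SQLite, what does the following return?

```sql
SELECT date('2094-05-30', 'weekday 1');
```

`weekday 1` advances to the next Monday; 2094-05-30 is a Sunday, so it moves forward to 2094-05-31.

2094-05-31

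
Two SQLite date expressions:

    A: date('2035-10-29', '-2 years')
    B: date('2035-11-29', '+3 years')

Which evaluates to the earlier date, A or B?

A = 2033-10-29.
B = 2038-11-29.
A is earlier.

A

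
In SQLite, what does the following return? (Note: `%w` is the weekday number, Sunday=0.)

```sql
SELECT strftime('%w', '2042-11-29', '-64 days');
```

5

First apply '-64 days': 2042-11-29 → 2042-09-26.
2042-09-26 is a Friday; with Sunday=0 that is 5.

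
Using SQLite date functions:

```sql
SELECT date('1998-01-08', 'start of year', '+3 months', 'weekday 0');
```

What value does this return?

1998-04-05

`start of year` rewinds 1998-01-08 to 1998-01-01.
Adding +3 months to 1998-01-01 gives 1998-04-01.
`weekday 0` advances to the next Sunday; 1998-04-01 is a Wednesday, so it moves forward to 1998-04-05.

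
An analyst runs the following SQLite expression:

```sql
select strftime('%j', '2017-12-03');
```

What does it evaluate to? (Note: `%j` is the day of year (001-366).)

Day-of-year for 2017-12-03: days since 2017-01-01 inclusive = 337, zero-padded to 337.

337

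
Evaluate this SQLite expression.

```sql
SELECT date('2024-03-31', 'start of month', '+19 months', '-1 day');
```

2025-09-30

`start of month` rewinds 2024-03-31 to 2024-03-01.
Adding +19 months to 2024-03-01 gives 2025-10-01.
Going back 1 day from 2025-10-01 reaches 2025-09-30 (last day of September, 30 days).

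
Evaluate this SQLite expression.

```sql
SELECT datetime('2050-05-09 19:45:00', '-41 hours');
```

2050-05-08 02:45:00

-41 hours from 2050-05-09 19:45:00 is 2050-05-08 02:45:00 (crosses midnight).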